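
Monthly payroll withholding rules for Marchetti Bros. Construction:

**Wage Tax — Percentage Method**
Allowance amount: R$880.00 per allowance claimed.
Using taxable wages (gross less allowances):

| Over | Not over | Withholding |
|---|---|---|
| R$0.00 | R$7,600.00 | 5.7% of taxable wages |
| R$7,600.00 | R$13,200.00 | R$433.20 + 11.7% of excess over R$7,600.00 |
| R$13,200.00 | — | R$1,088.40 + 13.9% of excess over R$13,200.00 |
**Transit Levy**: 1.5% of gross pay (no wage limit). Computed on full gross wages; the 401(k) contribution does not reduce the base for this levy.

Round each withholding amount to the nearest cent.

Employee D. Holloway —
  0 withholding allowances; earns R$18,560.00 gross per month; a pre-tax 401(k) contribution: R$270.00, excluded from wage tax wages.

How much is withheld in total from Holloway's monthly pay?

R$2,074.31

Wage Tax: taxable = R$18,560.00 − R$270.00 = R$18,290.00
  R$1,088.40 + 13.9% × (R$18,290.00 − R$13,200.00) = R$1,088.40 + 13.9% × R$5,090.00 = R$1,795.91
Transit Levy: 1.5% × R$18,560.00 = R$278.40
Total: R$1,795.91 + R$278.40 = R$2,074.31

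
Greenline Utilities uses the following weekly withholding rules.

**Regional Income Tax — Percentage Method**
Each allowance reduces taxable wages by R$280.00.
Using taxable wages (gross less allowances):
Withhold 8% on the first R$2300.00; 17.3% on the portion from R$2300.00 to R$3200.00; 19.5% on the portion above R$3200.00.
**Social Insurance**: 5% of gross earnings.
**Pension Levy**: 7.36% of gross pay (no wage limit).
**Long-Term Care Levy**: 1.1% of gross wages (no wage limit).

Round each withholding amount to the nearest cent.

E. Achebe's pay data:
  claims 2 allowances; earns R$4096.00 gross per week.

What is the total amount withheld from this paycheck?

R$956.55

Regional Income Tax: taxable = R$4096.00 − 2×R$280.00 = R$3536.00
  R$339.70 + 19.5% × (R$3536.00 − R$3200.00) = R$339.70 + 19.5% × R$336.00 = R$405.22
Social Insurance: 5% × R$4096.00 = R$204.80
Pension Levy: 7.36% × R$4096.00 = R$301.47
Long-Term Care Levy: 1.1% × R$4096.00 = R$45.06
Total: R$405.22 + R$204.80 + R$301.47 + R$45.06 = R$956.55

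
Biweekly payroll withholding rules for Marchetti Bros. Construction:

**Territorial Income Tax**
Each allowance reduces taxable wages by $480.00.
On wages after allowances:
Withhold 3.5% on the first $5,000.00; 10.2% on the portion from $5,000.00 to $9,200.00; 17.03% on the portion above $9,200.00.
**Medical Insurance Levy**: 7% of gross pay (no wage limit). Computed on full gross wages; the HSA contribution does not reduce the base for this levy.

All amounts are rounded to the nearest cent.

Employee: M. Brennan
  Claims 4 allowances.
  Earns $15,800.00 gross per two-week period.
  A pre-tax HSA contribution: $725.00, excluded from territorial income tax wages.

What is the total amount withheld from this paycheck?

Territorial Income Tax: taxable = $15,800.00 − $725.00 − 4×$480.00 = $13,155.00
  $603.40 + 17.03% × ($13,155.00 − $9,200.00) = $603.40 + 17.03% × $3,955.00 = $1,276.94
Medical Insurance Levy: 7% × $15,800.00 = $1,106.00
Total: $1,276.94 + $1,106.00 = $2,382.94

$2,382.94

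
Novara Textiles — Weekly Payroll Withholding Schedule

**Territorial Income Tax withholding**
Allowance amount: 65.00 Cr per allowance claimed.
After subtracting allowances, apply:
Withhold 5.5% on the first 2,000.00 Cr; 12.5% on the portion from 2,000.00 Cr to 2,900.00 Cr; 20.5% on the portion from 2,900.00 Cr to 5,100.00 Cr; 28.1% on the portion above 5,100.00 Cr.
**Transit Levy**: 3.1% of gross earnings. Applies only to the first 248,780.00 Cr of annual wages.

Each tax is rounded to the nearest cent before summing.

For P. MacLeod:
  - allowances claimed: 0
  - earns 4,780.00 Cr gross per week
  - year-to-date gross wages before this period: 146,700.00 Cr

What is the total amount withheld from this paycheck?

Territorial Income Tax: taxable = 4,780.00 Cr
  222.50 Cr + 20.5% × (4,780.00 Cr − 2,900.00 Cr) = 222.50 Cr + 20.5% × 1,880.00 Cr = 607.90 Cr
Transit Levy: 3.1% × 4,780.00 Cr = 148.18 Cr
Total: 607.90 Cr + 148.18 Cr = 756.08 Cr

756.08 Cr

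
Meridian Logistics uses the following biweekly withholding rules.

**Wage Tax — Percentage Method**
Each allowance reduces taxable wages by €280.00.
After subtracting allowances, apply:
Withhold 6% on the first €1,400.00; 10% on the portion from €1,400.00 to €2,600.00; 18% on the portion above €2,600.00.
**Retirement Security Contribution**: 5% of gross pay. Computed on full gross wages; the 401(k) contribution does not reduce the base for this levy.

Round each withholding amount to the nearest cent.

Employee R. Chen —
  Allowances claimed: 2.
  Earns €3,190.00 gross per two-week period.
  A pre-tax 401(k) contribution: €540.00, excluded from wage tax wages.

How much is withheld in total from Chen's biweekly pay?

Wage Tax: taxable = €3,190.00 − €540.00 − 2×€280.00 = €2,090.00
  €84.00 + 10% × (€2,090.00 − €1,400.00) = €84.00 + 10% × €690.00 = €153.00
Retirement Security Contribution: 5% × €3,190.00 = €159.50
Total: €153.00 + €159.50 = €312.50

€312.50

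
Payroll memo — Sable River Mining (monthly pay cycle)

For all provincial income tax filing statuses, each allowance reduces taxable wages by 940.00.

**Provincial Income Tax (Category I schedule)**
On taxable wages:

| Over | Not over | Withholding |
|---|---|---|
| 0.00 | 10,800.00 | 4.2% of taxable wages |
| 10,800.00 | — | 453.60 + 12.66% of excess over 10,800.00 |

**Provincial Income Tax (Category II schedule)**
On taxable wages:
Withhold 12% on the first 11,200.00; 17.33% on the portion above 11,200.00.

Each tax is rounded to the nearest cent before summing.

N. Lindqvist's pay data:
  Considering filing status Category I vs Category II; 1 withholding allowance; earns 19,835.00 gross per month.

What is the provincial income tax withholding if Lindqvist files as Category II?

2,677.54

Provincial Income Tax (Category II): taxable = 19,835.00 − 1×940.00 = 18,895.00
  1,344.00 + 17.33% × (18,895.00 − 11,200.00) = 1,344.00 + 17.33% × 7,695.00 = 2,677.54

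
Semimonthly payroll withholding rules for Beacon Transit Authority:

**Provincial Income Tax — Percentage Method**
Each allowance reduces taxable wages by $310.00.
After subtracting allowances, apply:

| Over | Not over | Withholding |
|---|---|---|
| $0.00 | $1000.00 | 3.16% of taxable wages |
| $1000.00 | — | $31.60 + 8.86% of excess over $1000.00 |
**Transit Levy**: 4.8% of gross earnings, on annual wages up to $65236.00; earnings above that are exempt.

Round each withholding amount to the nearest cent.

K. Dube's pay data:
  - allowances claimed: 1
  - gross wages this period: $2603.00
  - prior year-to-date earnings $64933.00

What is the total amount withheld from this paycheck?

Provincial Income Tax: taxable = $2603.00 − 1×$310.00 = $2293.00
  $31.60 + 8.86% × ($2293.00 − $1000.00) = $31.60 + 8.86% × $1293.00 = $146.16
Transit Levy: cap $65236.00 − YTD $64933.00 = $303.00 subject; 4.8% × $303.00 = $14.54
Total: $146.16 + $14.54 = $160.70

$160.70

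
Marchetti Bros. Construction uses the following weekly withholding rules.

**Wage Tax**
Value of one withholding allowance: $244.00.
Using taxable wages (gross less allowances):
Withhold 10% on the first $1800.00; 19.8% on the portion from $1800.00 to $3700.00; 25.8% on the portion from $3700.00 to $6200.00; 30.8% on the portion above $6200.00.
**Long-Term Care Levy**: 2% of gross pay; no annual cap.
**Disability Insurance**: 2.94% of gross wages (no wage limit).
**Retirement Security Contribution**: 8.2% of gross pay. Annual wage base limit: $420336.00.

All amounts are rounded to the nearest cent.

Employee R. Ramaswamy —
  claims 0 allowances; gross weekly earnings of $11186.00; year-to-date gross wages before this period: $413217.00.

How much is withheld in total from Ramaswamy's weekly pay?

Wage Tax: taxable = $11186.00
  $1201.20 + 30.8% × ($11186.00 − $6200.00) = $1201.20 + 30.8% × $4986.00 = $2736.89
Long-Term Care Levy: 2% × $11186.00 = $223.72
Disability Insurance: 2.94% × $11186.00 = $328.87
Retirement Security Contribution: cap $420336.00 − YTD $413217.00 = $7119.00 subject; 8.2% × $7119.00 = $583.76
Total: $2736.89 + $223.72 + $328.87 + $583.76 = $3873.24

$3873.24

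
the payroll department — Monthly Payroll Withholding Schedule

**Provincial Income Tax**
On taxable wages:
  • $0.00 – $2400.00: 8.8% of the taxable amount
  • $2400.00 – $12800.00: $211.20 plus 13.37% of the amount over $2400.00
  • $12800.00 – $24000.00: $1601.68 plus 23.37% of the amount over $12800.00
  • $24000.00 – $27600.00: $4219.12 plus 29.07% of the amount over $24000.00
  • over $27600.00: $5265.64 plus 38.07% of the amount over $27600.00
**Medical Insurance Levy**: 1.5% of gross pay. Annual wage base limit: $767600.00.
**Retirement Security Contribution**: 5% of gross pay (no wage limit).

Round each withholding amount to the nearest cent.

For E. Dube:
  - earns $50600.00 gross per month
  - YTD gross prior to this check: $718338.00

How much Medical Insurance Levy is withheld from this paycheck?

Medical Insurance Levy: cap $767600.00 − YTD $718338.00 = $49262.00 subject; 1.5% × $49262.00 = $738.93

$738.93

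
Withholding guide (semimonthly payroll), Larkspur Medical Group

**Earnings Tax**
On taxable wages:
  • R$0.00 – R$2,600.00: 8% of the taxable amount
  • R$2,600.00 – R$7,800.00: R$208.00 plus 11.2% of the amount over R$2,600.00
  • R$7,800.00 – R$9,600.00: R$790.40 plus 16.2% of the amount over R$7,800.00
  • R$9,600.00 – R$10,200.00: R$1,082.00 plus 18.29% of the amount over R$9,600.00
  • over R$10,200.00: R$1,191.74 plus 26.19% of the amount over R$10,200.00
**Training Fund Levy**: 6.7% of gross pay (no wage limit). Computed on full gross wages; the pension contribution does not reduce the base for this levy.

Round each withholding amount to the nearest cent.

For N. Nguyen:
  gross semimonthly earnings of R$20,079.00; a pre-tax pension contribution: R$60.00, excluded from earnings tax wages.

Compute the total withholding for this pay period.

Earnings Tax: taxable = R$20,079.00 − R$60.00 = R$20,019.00
  R$1,191.74 + 26.19% × (R$20,019.00 − R$10,200.00) = R$1,191.74 + 26.19% × R$9,819.00 = R$3,763.34
Training Fund Levy: 6.7% × R$20,079.00 = R$1,345.29
Total: R$3,763.34 + R$1,345.29 = R$5,108.63

R$5,108.63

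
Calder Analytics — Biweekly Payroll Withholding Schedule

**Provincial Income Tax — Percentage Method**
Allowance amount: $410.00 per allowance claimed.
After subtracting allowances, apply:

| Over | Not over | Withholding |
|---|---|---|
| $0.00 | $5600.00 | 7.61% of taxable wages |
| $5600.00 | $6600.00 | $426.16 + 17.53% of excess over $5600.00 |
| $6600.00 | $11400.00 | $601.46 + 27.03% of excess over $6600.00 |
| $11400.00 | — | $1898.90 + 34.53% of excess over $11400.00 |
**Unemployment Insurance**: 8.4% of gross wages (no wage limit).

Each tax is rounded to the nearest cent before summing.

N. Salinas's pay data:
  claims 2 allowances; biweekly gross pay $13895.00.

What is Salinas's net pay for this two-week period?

Provincial Income Tax: taxable = $13895.00 − 2×$410.00 = $13075.00
  $1898.90 + 34.53% × ($13075.00 − $11400.00) = $1898.90 + 34.53% × $1675.00 = $2477.28
Unemployment Insurance: 8.4% × $13895.00 = $1167.18
Total withheld: $2477.28 + $1167.18 = $3644.46
Net pay: $13895.00 − $3644.46 = $10250.54

$10250.54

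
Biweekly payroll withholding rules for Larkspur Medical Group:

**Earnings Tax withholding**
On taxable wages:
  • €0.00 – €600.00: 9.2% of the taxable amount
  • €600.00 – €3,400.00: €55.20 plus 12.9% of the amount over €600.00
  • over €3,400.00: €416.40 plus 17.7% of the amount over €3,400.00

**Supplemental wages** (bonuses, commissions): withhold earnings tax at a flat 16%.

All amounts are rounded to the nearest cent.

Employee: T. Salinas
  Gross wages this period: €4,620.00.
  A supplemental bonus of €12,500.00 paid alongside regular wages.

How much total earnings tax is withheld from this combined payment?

€2,632.34

Earnings Tax: taxable = €4,620.00
  €416.40 + 17.7% × (€4,620.00 − €3,400.00) = €416.40 + 17.7% × €1,220.00 = €632.34
Supplemental (16% flat on bonus): 16% × €12,500.00 = €2,000.00
Total earnings tax: €632.34 + €2,000.00 = €2,632.34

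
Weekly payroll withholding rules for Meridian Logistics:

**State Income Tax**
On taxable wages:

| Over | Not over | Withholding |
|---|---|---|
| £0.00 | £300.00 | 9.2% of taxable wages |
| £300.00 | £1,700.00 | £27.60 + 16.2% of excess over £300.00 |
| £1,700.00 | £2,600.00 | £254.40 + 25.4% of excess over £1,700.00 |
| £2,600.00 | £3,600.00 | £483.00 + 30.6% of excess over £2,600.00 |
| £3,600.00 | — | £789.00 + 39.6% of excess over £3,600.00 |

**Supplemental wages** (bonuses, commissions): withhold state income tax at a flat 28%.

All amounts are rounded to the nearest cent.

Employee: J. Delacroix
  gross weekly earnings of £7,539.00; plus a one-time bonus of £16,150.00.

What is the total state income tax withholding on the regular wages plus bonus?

State Income Tax: taxable = £7,539.00
  £789.00 + 39.6% × (£7,539.00 − £3,600.00) = £789.00 + 39.6% × £3,939.00 = £2,348.84
Supplemental (28% flat on bonus): 28% × £16,150.00 = £4,522.00
Total state income tax: £2,348.84 + £4,522.00 = £6,870.84

£6,870.84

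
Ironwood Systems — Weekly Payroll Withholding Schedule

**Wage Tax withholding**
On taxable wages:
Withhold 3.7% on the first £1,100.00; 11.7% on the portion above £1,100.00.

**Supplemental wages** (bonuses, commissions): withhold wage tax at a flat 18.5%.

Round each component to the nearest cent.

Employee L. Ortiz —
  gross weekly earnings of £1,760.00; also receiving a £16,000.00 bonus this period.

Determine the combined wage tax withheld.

£3,077.92

Wage Tax: taxable = £1,760.00
  £40.70 + 11.7% × (£1,760.00 − £1,100.00) = £40.70 + 11.7% × £660.00 = £117.92
Supplemental (18.5% flat on bonus): 18.5% × £16,000.00 = £2,960.00
Total wage tax: £117.92 + £2,960.00 = £3,077.92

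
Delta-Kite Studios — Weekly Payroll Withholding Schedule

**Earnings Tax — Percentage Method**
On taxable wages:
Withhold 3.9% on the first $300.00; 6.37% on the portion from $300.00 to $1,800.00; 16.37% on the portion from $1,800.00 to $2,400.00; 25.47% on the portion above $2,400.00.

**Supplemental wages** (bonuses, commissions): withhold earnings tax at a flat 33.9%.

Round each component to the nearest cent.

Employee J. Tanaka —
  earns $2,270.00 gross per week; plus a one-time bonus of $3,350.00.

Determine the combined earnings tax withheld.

$1,319.84

Earnings Tax: taxable = $2,270.00
  $107.25 + 16.37% × ($2,270.00 − $1,800.00) = $107.25 + 16.37% × $470.00 = $184.19
Supplemental (33.9% flat on bonus): 33.9% × $3,350.00 = $1,135.65
Total earnings tax: $184.19 + $1,135.65 = $1,319.84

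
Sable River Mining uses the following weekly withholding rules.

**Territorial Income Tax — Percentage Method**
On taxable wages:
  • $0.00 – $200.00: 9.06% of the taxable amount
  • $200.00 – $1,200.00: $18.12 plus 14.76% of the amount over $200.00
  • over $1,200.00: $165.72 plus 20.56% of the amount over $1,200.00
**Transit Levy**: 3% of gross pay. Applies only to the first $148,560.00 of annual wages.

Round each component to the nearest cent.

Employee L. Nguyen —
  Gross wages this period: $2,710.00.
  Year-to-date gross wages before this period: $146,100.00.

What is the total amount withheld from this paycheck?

$549.98

Territorial Income Tax: taxable = $2,710.00
  $165.72 + 20.56% × ($2,710.00 − $1,200.00) = $165.72 + 20.56% × $1,510.00 = $476.18
Transit Levy: cap $148,560.00 − YTD $146,100.00 = $2,460.00 subject; 3% × $2,460.00 = $73.80
Total: $476.18 + $73.80 = $549.98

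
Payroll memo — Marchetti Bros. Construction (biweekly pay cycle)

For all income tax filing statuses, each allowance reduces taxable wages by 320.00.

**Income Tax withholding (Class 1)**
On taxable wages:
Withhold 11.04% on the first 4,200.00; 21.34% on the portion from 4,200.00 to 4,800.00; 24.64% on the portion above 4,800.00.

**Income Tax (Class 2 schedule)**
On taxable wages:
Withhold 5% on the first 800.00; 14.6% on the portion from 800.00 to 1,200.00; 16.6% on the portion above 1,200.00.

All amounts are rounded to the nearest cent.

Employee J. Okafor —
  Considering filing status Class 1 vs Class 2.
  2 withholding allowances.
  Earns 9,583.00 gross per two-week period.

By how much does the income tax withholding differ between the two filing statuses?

228.82

Income Tax (Class 1): taxable = 9,583.00 − 2×320.00 = 8,943.00
  591.72 + 24.64% × (8,943.00 − 4,800.00) = 591.72 + 24.64% × 4,143.00 = 1,612.56
Income Tax (Class 2): taxable = 9,583.00 − 2×320.00 = 8,943.00
  98.40 + 16.6% × (8,943.00 − 1,200.00) = 98.40 + 16.6% × 7,743.00 = 1,383.74
Difference: |1,612.56 − 1,383.74| = 228.82 (higher under Class 1)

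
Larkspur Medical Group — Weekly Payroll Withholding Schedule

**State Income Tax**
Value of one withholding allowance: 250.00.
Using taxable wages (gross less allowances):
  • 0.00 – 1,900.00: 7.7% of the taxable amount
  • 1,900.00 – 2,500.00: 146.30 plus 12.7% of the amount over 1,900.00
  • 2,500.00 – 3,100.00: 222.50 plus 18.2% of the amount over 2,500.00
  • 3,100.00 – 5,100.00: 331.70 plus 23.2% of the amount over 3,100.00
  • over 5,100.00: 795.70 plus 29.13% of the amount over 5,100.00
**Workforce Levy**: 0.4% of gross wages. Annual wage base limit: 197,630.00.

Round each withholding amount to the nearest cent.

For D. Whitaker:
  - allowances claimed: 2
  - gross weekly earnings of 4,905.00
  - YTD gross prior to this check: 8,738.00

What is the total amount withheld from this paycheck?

654.08

State Income Tax: taxable = 4,905.00 − 2×250.00 = 4,405.00
  331.70 + 23.2% × (4,405.00 − 3,100.00) = 331.70 + 23.2% × 1,305.00 = 634.46
Workforce Levy: 0.4% × 4,905.00 = 19.62
Total: 634.46 + 19.62 = 654.08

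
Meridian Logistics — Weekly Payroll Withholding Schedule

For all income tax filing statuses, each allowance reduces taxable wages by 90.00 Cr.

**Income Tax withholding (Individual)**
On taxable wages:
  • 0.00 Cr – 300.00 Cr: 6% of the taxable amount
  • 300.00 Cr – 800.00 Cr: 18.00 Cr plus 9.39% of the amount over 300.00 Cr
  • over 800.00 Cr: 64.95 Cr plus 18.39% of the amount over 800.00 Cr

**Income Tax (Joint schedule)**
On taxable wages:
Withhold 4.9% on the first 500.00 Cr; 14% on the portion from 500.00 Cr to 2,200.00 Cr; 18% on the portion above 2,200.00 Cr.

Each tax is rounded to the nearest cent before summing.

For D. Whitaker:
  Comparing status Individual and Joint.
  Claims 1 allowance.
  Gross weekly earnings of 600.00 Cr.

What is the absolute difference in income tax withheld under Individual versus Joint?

11.82 Cr

Income Tax (Individual): taxable = 600.00 Cr − 1×90.00 Cr = 510.00 Cr
  18.00 Cr + 9.39% × (510.00 Cr − 300.00 Cr) = 18.00 Cr + 9.39% × 210.00 Cr = 37.72 Cr
Income Tax (Joint): taxable = 600.00 Cr − 1×90.00 Cr = 510.00 Cr
  24.50 Cr + 14% × (510.00 Cr − 500.00 Cr) = 24.50 Cr + 14% × 10.00 Cr = 25.90 Cr
Difference: |37.72 Cr − 25.90 Cr| = 11.82 Cr (higher under Individual)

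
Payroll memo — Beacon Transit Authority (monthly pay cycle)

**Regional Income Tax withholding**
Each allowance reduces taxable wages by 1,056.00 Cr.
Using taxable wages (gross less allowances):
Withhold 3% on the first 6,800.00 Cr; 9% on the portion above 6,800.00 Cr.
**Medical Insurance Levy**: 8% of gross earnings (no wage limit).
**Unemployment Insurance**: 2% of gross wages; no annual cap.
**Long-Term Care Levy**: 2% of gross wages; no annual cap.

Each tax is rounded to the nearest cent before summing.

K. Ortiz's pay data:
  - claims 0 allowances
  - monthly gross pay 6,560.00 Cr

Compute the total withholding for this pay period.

Regional Income Tax: taxable = 6,560.00 Cr
  3% × 6,560.00 Cr = 196.80 Cr
Medical Insurance Levy: 8% × 6,560.00 Cr = 524.80 Cr
Unemployment Insurance: 2% × 6,560.00 Cr = 131.20 Cr
Long-Term Care Levy: 2% × 6,560.00 Cr = 131.20 Cr
Total: 196.80 Cr + 524.80 Cr + 131.20 Cr + 131.20 Cr = 984.00 Cr

984.00 Cr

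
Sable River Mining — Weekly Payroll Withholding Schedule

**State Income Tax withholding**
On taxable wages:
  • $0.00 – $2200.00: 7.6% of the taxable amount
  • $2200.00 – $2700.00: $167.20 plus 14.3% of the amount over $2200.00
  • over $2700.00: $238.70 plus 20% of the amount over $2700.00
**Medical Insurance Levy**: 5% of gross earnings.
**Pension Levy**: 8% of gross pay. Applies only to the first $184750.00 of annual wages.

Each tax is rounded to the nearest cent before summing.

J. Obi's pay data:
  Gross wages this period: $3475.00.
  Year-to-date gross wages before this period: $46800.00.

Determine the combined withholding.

State Income Tax: taxable = $3475.00
  $238.70 + 20% × ($3475.00 − $2700.00) = $238.70 + 20% × $775.00 = $393.70
Medical Insurance Levy: 5% × $3475.00 = $173.75
Pension Levy: 8% × $3475.00 = $278.00
Total: $393.70 + $173.75 + $278.00 = $845.45

$845.45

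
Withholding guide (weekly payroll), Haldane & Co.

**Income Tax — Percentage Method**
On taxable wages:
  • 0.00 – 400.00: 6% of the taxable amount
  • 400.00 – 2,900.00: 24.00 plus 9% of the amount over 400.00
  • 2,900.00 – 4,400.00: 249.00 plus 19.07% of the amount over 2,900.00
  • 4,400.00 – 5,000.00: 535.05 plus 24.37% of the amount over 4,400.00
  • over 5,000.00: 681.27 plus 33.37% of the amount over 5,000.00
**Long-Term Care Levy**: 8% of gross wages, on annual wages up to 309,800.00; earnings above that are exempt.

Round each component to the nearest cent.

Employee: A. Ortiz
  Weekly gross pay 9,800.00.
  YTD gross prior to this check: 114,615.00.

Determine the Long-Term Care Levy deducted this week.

784.00

Long-Term Care Levy: 8% × 9,800.00 = 784.00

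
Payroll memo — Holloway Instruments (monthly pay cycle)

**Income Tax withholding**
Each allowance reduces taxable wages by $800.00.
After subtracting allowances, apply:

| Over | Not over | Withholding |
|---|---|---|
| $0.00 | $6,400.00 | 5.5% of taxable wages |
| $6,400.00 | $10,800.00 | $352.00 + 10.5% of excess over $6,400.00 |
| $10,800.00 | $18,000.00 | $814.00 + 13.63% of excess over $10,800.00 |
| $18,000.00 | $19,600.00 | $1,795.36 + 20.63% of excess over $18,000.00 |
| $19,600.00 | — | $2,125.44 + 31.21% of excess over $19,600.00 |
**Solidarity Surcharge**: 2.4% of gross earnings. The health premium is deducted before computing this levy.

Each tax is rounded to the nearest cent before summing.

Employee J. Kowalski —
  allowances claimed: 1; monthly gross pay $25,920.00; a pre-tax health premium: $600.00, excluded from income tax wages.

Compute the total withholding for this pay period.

Income Tax: taxable = $25,920.00 − $600.00 − 1×$800.00 = $24,520.00
  $2,125.44 + 31.21% × ($24,520.00 − $19,600.00) = $2,125.44 + 31.21% × $4,920.00 = $3,660.97
Solidarity Surcharge: 2.4% × $25,320.00 = $607.68
Total: $3,660.97 + $607.68 = $4,268.65

$4,268.65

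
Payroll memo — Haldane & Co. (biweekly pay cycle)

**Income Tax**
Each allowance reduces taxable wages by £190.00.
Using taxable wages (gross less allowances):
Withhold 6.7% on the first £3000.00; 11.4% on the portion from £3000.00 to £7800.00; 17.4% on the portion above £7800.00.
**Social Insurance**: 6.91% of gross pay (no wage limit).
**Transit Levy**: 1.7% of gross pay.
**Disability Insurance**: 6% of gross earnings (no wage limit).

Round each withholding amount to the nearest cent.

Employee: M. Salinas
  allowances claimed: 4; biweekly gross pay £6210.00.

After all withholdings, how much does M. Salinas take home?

£4822.42

Income Tax: taxable = £6210.00 − 4×£190.00 = £5450.00
  £201.00 + 11.4% × (£5450.00 − £3000.00) = £201.00 + 11.4% × £2450.00 = £480.30
Social Insurance: 6.91% × £6210.00 = £429.11
Transit Levy: 1.7% × £6210.00 = £105.57
Disability Insurance: 6% × £6210.00 = £372.60
Total withheld: £480.30 + £429.11 + £105.57 + £372.60 = £1387.58
Net pay: £6210.00 − £1387.58 = £4822.42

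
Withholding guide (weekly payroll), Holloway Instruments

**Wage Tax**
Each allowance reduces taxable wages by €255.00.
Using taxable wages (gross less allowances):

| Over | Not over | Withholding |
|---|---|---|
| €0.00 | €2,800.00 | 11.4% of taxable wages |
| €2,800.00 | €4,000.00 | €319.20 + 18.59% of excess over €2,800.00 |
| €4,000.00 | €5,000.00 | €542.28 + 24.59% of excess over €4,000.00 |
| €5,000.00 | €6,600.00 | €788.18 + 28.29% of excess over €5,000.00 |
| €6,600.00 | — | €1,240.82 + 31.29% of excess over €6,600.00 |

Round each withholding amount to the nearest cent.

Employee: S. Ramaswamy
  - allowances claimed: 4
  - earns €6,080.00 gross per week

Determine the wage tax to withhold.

Wage Tax: taxable = €6,080.00 − 4×€255.00 = €5,060.00
  €788.18 + 28.29% × (€5,060.00 − €5,000.00) = €788.18 + 28.29% × €60.00 = €805.15

€805.15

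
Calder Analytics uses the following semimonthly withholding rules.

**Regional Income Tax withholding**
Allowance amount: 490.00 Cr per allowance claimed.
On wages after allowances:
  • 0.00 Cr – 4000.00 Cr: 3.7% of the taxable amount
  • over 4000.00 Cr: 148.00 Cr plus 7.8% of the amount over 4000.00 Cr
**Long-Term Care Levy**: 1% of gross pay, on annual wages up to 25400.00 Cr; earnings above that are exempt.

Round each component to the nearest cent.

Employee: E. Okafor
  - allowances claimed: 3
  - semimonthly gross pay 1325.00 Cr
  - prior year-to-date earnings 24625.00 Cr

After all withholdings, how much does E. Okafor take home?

Regional Income Tax: taxable = 1325.00 Cr − 3×490.00 Cr = -145.00 Cr
  Taxable ≤ 0 → 0.00 Cr
Long-Term Care Levy: cap 25400.00 Cr − YTD 24625.00 Cr = 775.00 Cr subject; 1% × 775.00 Cr = 7.75 Cr
Total withheld: 0.00 Cr + 7.75 Cr = 7.75 Cr
Net pay: 1325.00 Cr − 7.75 Cr = 1317.25 Cr

1317.25 Cr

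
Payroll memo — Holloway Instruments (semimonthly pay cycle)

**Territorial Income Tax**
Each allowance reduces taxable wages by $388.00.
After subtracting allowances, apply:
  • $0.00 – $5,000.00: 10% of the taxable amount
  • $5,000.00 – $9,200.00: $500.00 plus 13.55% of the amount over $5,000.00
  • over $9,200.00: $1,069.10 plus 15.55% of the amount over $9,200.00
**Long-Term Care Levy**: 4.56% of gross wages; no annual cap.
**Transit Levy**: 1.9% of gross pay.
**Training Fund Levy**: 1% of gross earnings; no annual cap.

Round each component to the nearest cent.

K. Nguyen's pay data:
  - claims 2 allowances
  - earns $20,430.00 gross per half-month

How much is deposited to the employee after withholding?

$16,211.22

Territorial Income Tax: taxable = $20,430.00 − 2×$388.00 = $19,654.00
  $1,069.10 + 15.55% × ($19,654.00 − $9,200.00) = $1,069.10 + 15.55% × $10,454.00 = $2,694.70
Long-Term Care Levy: 4.56% × $20,430.00 = $931.61
Transit Levy: 1.9% × $20,430.00 = $388.17
Training Fund Levy: 1% × $20,430.00 = $204.30
Total withheld: $2,694.70 + $931.61 + $388.17 + $204.30 = $4,218.78
Net pay: $20,430.00 − $4,218.78 = $16,211.22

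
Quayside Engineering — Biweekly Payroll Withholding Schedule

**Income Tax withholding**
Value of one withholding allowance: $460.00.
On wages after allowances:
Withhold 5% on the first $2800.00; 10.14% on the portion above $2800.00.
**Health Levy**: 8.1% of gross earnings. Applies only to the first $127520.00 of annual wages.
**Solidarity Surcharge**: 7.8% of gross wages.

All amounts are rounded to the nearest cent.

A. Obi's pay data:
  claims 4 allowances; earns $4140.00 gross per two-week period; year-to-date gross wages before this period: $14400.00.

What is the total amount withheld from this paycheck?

$773.26

Income Tax: taxable = $4140.00 − 4×$460.00 = $2300.00
  5% × $2300.00 = $115.00
Health Levy: 8.1% × $4140.00 = $335.34
Solidarity Surcharge: 7.8% × $4140.00 = $322.92
Total: $115.00 + $335.34 + $322.92 = $773.26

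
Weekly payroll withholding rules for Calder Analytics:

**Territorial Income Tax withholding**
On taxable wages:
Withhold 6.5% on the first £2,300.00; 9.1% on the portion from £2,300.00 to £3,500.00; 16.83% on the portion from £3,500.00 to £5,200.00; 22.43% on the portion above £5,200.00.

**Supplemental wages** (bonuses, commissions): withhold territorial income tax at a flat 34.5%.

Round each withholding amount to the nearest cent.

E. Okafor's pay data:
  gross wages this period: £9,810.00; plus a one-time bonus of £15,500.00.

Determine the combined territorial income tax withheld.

£6,926.33

Territorial Income Tax: taxable = £9,810.00
  £544.81 + 22.43% × (£9,810.00 − £5,200.00) = £544.81 + 22.43% × £4,610.00 = £1,578.83
Supplemental (34.5% flat on bonus): 34.5% × £15,500.00 = £5,347.50
Total territorial income tax: £1,578.83 + £5,347.50 = £6,926.33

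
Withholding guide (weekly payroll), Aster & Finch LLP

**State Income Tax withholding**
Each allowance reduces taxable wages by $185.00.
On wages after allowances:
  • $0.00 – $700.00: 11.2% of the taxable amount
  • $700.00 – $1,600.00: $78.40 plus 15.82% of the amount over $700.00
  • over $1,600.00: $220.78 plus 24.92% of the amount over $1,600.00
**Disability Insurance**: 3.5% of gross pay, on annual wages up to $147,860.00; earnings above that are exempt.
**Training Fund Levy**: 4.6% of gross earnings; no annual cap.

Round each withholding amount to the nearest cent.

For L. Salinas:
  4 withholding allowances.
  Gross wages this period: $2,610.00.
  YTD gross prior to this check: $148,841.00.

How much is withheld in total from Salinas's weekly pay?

$408.12

State Income Tax: taxable = $2,610.00 − 4×$185.00 = $1,870.00
  $220.78 + 24.92% × ($1,870.00 − $1,600.00) = $220.78 + 24.92% × $270.00 = $288.06
Disability Insurance: YTD $148,841.00 ≥ cap $147,860.00 → $0.00
Training Fund Levy: 4.6% × $2,610.00 = $120.06
Total: $288.06 + $0.00 + $120.06 = $408.12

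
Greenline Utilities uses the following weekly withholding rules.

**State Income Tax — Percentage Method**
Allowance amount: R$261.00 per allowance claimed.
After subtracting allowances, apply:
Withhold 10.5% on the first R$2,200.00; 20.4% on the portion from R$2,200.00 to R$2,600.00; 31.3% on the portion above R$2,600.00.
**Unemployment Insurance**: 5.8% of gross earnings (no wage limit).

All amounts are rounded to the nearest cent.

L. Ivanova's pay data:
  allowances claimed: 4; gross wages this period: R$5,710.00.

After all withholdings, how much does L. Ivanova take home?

R$4,419.56

State Income Tax: taxable = R$5,710.00 − 4×R$261.00 = R$4,666.00
  R$312.60 + 31.3% × (R$4,666.00 − R$2,600.00) = R$312.60 + 31.3% × R$2,066.00 = R$959.26
Unemployment Insurance: 5.8% × R$5,710.00 = R$331.18
Total withheld: R$959.26 + R$331.18 = R$1,290.44
Net pay: R$5,710.00 − R$1,290.44 = R$4,419.56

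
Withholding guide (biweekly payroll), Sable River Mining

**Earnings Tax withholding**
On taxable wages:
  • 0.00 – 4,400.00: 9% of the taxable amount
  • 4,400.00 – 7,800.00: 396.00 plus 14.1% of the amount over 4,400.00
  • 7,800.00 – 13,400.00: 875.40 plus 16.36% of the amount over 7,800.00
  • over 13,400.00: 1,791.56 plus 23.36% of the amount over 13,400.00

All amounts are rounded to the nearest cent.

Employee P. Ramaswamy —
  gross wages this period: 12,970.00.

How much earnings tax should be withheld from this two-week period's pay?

Earnings Tax: taxable = 12,970.00
  875.40 + 16.36% × (12,970.00 − 7,800.00) = 875.40 + 16.36% × 5,170.00 = 1,721.21

1,721.21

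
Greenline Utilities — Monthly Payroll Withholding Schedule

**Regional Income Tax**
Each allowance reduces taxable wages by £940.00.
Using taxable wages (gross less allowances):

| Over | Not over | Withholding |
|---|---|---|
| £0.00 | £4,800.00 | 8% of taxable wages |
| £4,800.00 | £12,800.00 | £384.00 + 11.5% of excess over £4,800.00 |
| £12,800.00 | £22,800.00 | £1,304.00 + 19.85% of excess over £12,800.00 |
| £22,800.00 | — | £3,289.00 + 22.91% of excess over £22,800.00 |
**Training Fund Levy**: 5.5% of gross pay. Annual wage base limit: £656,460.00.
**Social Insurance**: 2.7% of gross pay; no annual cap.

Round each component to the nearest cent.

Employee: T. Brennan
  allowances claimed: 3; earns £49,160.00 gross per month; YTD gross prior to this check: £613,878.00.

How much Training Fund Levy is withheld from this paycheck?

£2,342.01

Training Fund Levy: cap £656,460.00 − YTD £613,878.00 = £42,582.00 subject; 5.5% × £42,582.00 = £2,342.01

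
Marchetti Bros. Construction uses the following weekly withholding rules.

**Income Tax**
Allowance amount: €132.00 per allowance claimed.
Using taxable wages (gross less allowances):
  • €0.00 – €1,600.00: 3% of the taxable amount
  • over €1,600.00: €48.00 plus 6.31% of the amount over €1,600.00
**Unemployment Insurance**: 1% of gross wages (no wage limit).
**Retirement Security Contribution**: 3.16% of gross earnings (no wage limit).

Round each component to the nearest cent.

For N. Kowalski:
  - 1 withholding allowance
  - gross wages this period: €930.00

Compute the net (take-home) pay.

€867.37

Income Tax: taxable = €930.00 − 1×€132.00 = €798.00
  3% × €798.00 = €23.94
Unemployment Insurance: 1% × €930.00 = €9.30
Retirement Security Contribution: 3.16% × €930.00 = €29.39
Total withheld: €23.94 + €9.30 + €29.39 = €62.63
Net pay: €930.00 − €62.63 = €867.37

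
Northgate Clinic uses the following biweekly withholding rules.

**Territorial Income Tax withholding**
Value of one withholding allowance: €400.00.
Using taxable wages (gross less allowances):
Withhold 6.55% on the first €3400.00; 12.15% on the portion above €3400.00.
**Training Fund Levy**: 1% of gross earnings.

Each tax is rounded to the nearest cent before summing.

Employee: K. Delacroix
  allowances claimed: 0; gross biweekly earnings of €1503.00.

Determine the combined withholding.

Territorial Income Tax: taxable = €1503.00
  6.55% × €1503.00 = €98.45
Training Fund Levy: 1% × €1503.00 = €15.03
Total: €98.45 + €15.03 = €113.48

€113.48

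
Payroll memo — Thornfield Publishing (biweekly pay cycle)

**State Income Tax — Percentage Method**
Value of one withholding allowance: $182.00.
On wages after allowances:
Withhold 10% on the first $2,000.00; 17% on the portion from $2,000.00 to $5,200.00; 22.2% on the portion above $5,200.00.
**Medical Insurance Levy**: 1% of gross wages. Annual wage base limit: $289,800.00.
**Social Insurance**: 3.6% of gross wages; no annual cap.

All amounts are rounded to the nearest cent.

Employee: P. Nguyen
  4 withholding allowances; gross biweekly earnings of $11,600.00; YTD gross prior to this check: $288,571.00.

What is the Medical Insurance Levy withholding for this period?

$12.29

Medical Insurance Levy: cap $289,800.00 − YTD $288,571.00 = $1,229.00 subject; 1% × $1,229.00 = $12.29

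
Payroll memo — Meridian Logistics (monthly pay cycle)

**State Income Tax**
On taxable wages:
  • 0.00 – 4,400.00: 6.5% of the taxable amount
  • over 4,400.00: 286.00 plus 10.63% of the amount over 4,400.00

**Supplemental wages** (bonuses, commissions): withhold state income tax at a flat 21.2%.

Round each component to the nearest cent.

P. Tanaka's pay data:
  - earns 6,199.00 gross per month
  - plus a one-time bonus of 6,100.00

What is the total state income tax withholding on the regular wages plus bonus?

State Income Tax: taxable = 6,199.00
  286.00 + 10.63% × (6,199.00 − 4,400.00) = 286.00 + 10.63% × 1,799.00 = 477.23
Supplemental (21.2% flat on bonus): 21.2% × 6,100.00 = 1,293.20
Total state income tax: 477.23 + 1,293.20 = 1,770.43

1,770.43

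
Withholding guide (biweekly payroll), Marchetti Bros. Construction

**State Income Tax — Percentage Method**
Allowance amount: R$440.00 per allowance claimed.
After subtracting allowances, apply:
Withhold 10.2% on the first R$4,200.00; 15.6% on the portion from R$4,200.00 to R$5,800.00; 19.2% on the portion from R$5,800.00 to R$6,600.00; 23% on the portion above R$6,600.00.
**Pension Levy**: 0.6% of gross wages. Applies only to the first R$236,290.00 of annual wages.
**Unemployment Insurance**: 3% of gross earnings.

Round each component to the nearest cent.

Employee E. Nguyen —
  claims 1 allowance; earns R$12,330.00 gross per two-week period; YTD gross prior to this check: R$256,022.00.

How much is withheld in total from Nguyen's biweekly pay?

State Income Tax: taxable = R$12,330.00 − 1×R$440.00 = R$11,890.00
  R$831.60 + 23% × (R$11,890.00 − R$6,600.00) = R$831.60 + 23% × R$5,290.00 = R$2,048.30
Pension Levy: YTD R$256,022.00 ≥ cap R$236,290.00 → R$0.00
Unemployment Insurance: 3% × R$12,330.00 = R$369.90
Total: R$2,048.30 + R$0.00 + R$369.90 = R$2,418.20

R$2,418.20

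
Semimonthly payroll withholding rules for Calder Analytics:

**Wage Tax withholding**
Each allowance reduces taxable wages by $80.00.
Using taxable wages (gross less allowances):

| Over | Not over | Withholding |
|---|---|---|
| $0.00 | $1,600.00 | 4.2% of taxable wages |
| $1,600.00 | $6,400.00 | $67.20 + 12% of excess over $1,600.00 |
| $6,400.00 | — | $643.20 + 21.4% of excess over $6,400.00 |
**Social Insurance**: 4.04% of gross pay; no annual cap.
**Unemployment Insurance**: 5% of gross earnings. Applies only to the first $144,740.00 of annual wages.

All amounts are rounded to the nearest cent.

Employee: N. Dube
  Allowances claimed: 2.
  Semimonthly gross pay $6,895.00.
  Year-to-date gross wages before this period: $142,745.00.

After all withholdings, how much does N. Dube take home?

Wage Tax: taxable = $6,895.00 − 2×$80.00 = $6,735.00
  $643.20 + 21.4% × ($6,735.00 − $6,400.00) = $643.20 + 21.4% × $335.00 = $714.89
Social Insurance: 4.04% × $6,895.00 = $278.56
Unemployment Insurance: cap $144,740.00 − YTD $142,745.00 = $1,995.00 subject; 5% × $1,995.00 = $99.75
Total withheld: $714.89 + $278.56 + $99.75 = $1,093.20
Net pay: $6,895.00 − $1,093.20 = $5,801.80

$5,801.80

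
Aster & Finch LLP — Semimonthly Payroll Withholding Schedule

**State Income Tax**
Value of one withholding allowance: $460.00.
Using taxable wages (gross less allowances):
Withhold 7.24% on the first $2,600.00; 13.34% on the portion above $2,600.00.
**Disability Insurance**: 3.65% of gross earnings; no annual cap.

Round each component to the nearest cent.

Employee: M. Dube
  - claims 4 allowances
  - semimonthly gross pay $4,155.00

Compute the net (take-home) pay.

$3,835.73

State Income Tax: taxable = $4,155.00 − 4×$460.00 = $2,315.00
  7.24% × $2,315.00 = $167.61
Disability Insurance: 3.65% × $4,155.00 = $151.66
Total withheld: $167.61 + $151.66 = $319.27
Net pay: $4,155.00 − $319.27 = $3,835.73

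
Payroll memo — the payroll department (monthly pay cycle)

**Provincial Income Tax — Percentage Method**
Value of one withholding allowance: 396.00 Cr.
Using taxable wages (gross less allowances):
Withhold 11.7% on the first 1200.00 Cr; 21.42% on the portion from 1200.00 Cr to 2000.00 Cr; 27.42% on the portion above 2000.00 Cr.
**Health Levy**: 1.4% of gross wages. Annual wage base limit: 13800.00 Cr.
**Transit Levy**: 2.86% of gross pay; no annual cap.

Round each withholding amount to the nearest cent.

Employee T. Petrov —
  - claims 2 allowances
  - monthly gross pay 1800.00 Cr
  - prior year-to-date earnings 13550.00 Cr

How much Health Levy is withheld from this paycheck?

3.50 Cr

Health Levy: cap 13800.00 Cr − YTD 13550.00 Cr = 250.00 Cr subject; 1.4% × 250.00 Cr = 3.50 Cr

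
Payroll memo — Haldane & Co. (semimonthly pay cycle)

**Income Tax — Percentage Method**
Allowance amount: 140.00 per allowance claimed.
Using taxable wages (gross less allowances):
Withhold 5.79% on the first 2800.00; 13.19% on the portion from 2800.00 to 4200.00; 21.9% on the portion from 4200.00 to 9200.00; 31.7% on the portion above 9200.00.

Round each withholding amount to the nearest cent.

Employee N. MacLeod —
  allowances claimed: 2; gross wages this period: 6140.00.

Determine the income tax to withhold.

Income Tax: taxable = 6140.00 − 2×140.00 = 5860.00
  346.78 + 21.9% × (5860.00 − 4200.00) = 346.78 + 21.9% × 1660.00 = 710.32

710.32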